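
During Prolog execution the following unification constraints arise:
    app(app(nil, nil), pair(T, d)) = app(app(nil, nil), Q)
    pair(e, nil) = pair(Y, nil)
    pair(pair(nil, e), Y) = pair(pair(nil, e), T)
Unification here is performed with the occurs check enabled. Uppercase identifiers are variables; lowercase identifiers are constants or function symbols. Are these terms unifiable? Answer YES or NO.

YES

Decompose app/2: app(nil, nil) = app(nil, nil),  pair(T, d) = Q.
Delete trivial equation app(nil, nil) = app(nil, nil).
Bind Q := pair(T, d); no other remaining equation mentions Q.
Decompose pair/2: e = Y,  nil = nil.
Bind Y := e; substituting into the one remaining equation that mentions Y gives: pair(pair(nil, e), e) = pair(pair(nil, e), T).
Delete trivial equation nil = nil.
Decompose pair/2: pair(nil, e) = pair(nil, e),  e = T.
Delete trivial equation pair(nil, e) = pair(nil, e).
Bind T := e. Substituting into the earlier binding gives Q := pair(e, d).
No equations remain and no clash or occurs-check failure arose, so a unifier exists.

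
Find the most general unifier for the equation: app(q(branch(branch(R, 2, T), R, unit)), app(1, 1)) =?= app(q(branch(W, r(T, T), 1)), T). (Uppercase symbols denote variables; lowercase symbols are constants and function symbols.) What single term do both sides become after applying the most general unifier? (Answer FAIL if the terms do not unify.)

Decompose app/2: q(branch(branch(R, 2, T), R, unit)) =?= q(branch(W, r(T, T), 1)),  app(1, 1) =?= T.
Decompose q/1: branch(branch(R, 2, T), R, unit) =?= branch(W, r(T, T), 1).
Decompose branch/3: branch(R, 2, T) =?= W,  R =?= r(T, T),  unit =?= 1.
Bind W := branch(R, 2, T); no other remaining equation mentions W.
Bind R := r(T, T); no other remaining equation mentions R. Substituting into the earlier binding gives W := branch(r(T, T), 2, T).
Clash: constants unit and 1 differ; no unifier exists.

FAIL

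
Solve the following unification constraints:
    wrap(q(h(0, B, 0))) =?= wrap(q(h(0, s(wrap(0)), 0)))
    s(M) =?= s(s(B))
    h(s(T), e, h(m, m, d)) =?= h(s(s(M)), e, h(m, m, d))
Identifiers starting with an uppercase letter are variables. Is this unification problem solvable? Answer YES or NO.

Decompose wrap/1: q(h(0, B, 0)) =?= q(h(0, s(wrap(0)), 0)).
Decompose q/1: h(0, B, 0) =?= h(0, s(wrap(0)), 0).
Decompose h/3: 0 =?= 0,  B =?= s(wrap(0)),  0 =?= 0.
Delete trivial equation 0 =?= 0.
Bind B := s(wrap(0)); substituting into the one remaining equation that mentions B gives: s(M) =?= s(s(s(wrap(0)))).
Delete trivial equation 0 =?= 0.
Decompose s/1: M =?= s(s(wrap(0))).
Bind M := s(s(wrap(0))); substituting into the remaining equation gives: h(s(T), e, h(m, m, d)) =?= h(s(s(s(s(wrap(0))))), e, h(m, m, d)).
Decompose h/3: s(T) =?= s(s(s(s(wrap(0))))),  e =?= e,  h(m, m, d) =?= h(m, m, d).
Decompose s/1: T =?= s(s(s(wrap(0)))).
Bind T := s(s(s(wrap(0)))); no other remaining equation mentions T.
Delete trivial equation e =?= e.
Delete trivial equation h(m, m, d) =?= h(m, m, d).
No equations remain and no clash or occurs-check failure arose, so a unifier exists.

YES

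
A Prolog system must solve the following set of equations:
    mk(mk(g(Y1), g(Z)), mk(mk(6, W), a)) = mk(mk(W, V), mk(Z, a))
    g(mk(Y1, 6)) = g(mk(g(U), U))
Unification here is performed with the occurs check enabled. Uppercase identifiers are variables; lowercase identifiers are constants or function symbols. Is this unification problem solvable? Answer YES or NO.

Decompose mk/2: mk(g(Y1), g(Z)) = mk(W, V),  mk(mk(6, W), a) = mk(Z, a).
Decompose mk/2: g(Y1) = W,  g(Z) = V.
Bind W := g(Y1); substituting into the one remaining equation that mentions W gives: mk(mk(6, g(Y1)), a) = mk(Z, a).
Bind V := g(Z); no other remaining equation mentions V.
Decompose mk/2: mk(6, g(Y1)) = Z,  a = a.
Bind Z := mk(6, g(Y1)); no other remaining equation mentions Z. Substituting into the earlier binding gives V := g(mk(6, g(Y1))).
Delete trivial equation a = a.
Decompose g/1: mk(Y1, 6) = mk(g(U), U).
Decompose mk/2: Y1 = g(U),  6 = U.
Bind Y1 := g(U); no other remaining equation mentions Y1. Substituting into the earlier bindings gives W := g(g(U)), V := g(mk(6, g(g(U)))), Z := mk(6, g(g(U))).
Bind U := 6. Substituting into the earlier bindings gives W := g(g(6)), V := g(mk(6, g(g(6)))), Z := mk(6, g(g(6))), Y1 := g(6).
No equations remain and no clash or occurs-check failure arose, so a unifier exists.

YES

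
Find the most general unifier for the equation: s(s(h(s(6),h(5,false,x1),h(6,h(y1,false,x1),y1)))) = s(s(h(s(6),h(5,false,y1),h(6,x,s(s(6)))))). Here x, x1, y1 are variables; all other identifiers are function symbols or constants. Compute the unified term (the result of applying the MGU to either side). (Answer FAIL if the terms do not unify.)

Decompose s/1: s(h(s(6),h(5,false,x1),h(6,h(y1,false,x1),y1))) = s(h(s(6),h(5,false,y1),h(6,x,s(s(6))))).
Decompose s/1: h(s(6),h(5,false,x1),h(6,h(y1,false,x1),y1)) = h(s(6),h(5,false,y1),h(6,x,s(s(6)))).
Decompose h/3: s(6) = s(6),  h(5,false,x1) = h(5,false,y1),  h(6,h(y1,false,x1),y1) = h(6,x,s(s(6))).
Delete trivial equation s(6) = s(6).
Decompose h/3: 5 = 5,  false = false,  x1 = y1.
Delete trivial equation 5 = 5.
Delete trivial equation false = false.
Bind x1 := y1; substituting into the remaining equation gives: h(6,h(y1,false,y1),y1) = h(6,x,s(s(6))).
Decompose h/3: 6 = 6,  h(y1,false,y1) = x,  y1 = s(s(6)).
Delete trivial equation 6 = 6.
Bind x := h(y1,false,y1); no other remaining equation mentions x.
Bind y1 := s(s(6)). Substituting into the earlier bindings gives x1 := s(s(6)), x := h(s(s(6)),false,s(s(6))).
Applying the MGU to either side gives s(s(h(s(6),h(5,false,s(s(6))),h(6,h(s(s(6)),false,s(s(6))),s(s(6)))))).

s(s(h(s(6),h(5,false,s(s(6))),h(6,h(s(s(6)),false,s(s(6))),s(s(6))))))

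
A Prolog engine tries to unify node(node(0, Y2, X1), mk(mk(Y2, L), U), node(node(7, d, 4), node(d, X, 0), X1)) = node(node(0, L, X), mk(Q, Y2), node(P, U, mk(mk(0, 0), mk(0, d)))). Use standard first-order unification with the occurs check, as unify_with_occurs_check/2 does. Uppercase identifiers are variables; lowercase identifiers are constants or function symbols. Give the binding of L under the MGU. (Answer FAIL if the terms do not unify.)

node(d, mk(mk(0, 0), mk(0, d)), 0)

Decompose node/3: node(0, Y2, X1) = node(0, L, X),  mk(mk(Y2, L), U) = mk(Q, Y2),  node(node(7, d, 4), node(d, X, 0), X1) = node(P, U, mk(mk(0, 0), mk(0, d))).
Decompose node/3: 0 = 0,  Y2 = L,  X1 = X.
Delete trivial equation 0 = 0.
Bind Y2 := L; substituting into the one remaining equation that mentions Y2 gives: mk(mk(L, L), U) = mk(Q, L).
Bind X1 := X; substituting into the one remaining equation that mentions X1 gives: node(node(7, d, 4), node(d, X, 0), X) = node(P, U, mk(mk(0, 0), mk(0, d))).
Decompose mk/2: mk(L, L) = Q,  U = L.
Bind Q := mk(L, L); no other remaining equation mentions Q.
Bind U := L; substituting into the remaining equation gives: node(node(7, d, 4), node(d, X, 0), X) = node(P, L, mk(mk(0, 0), mk(0, d))).
Decompose node/3: node(7, d, 4) = P,  node(d, X, 0) = L,  X = mk(mk(0, 0), mk(0, d)).
Bind P := node(7, d, 4); no other remaining equation mentions P.
Bind L := node(d, X, 0); no other remaining equation mentions L. Substituting into the earlier bindings gives Y2 := node(d, X, 0), Q := mk(node(d, X, 0), node(d, X, 0)), U := node(d, X, 0).
Bind X := mk(mk(0, 0), mk(0, d)). Substituting into the earlier bindings gives Y2 := node(d, mk(mk(0, 0), mk(0, d)), 0), X1 := mk(mk(0, 0), mk(0, d)), Q := mk(node(d, mk(mk(0, 0), mk(0, d)), 0), node(d, mk(mk(0, 0), mk(0, d)), 0)), U := node(d, mk(mk(0, 0), mk(0, d)), 0), L := node(d, mk(mk(0, 0), mk(0, d)), 0).
MGU = { Y2 ↦ node(d, mk(mk(0, 0), mk(0, d)), 0), X1 ↦ mk(mk(0, 0), mk(0, d)), Q ↦ mk(node(d, mk(mk(0, 0), mk(0, d)), 0), node(d, mk(mk(0, 0), mk(0, d)), 0)), U ↦ node(d, mk(mk(0, 0), mk(0, d)), 0), P ↦ node(7, d, 4), L ↦ node(d, mk(mk(0, 0), mk(0, d)), 0), X ↦ mk(mk(0, 0), mk(0, d)) }, so L ↦ node(d, mk(mk(0, 0), mk(0, d)), 0).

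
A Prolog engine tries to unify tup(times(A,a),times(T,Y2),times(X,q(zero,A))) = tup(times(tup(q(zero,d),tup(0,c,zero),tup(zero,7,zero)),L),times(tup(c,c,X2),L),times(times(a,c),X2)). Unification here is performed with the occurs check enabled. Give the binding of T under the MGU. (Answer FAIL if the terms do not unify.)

tup(c,c,q(zero,tup(q(zero,d),tup(0,c,zero),tup(zero,7,zero))))

Decompose tup/3: times(A,a) = times(tup(q(zero,d),tup(0,c,zero),tup(zero,7,zero)),L),  times(T,Y2) = times(tup(c,c,X2),L),  times(X,q(zero,A)) = times(times(a,c),X2).
Decompose times/2: A = tup(q(zero,d),tup(0,c,zero),tup(zero,7,zero)),  a = L.
Bind A := tup(q(zero,d),tup(0,c,zero),tup(zero,7,zero)); substituting into the one remaining equation that mentions A gives: times(X,q(zero,tup(q(zero,d),tup(0,c,zero),tup(zero,7,zero)))) = times(times(a,c),X2).
Bind L := a; substituting into the one remaining equation that mentions L gives: times(T,Y2) = times(tup(c,c,X2),a).
Decompose times/2: T = tup(c,c,X2),  Y2 = a.
Bind T := tup(c,c,X2); no other remaining equation mentions T.
Bind Y2 := a; no other remaining equation mentions Y2.
Decompose times/2: X = times(a,c),  q(zero,tup(q(zero,d),tup(0,c,zero),tup(zero,7,zero))) = X2.
Bind X := times(a,c); no other remaining equation mentions X.
Bind X2 := q(zero,tup(q(zero,d),tup(0,c,zero),tup(zero,7,zero))). Substituting into the earlier binding gives T := tup(c,c,q(zero,tup(q(zero,d),tup(0,c,zero),tup(zero,7,zero)))).
MGU = { A = tup(q(zero,d),tup(0,c,zero),tup(zero,7,zero)), L = a, T = tup(c,c,q(zero,tup(q(zero,d),tup(0,c,zero),tup(zero,7,zero)))), Y2 = a, X = times(a,c), X2 = q(zero,tup(q(zero,d),tup(0,c,zero),tup(zero,7,zero))) }, so T = tup(c,c,q(zero,tup(q(zero,d),tup(0,c,zero),tup(zero,7,zero)))).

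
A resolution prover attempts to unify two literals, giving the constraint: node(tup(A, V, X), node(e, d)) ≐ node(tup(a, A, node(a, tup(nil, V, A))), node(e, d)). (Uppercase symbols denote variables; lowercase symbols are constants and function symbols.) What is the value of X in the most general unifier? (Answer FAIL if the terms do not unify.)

node(a, tup(nil, a, a))

Decompose node/2: tup(A, V, X) ≐ tup(a, A, node(a, tup(nil, V, A))),  node(e, d) ≐ node(e, d).
Decompose tup/3: A ≐ a,  V ≐ A,  X ≐ node(a, tup(nil, V, A)).
Bind A := a; substituting into the 2 remaining equations that mention A gives: V ≐ a,  X ≐ node(a, tup(nil, V, a)).
Bind V := a; substituting into the one remaining equation that mentions V gives: X ≐ node(a, tup(nil, a, a)).
Bind X := node(a, tup(nil, a, a)); no other remaining equation mentions X.
Delete trivial equation node(e, d) ≐ node(e, d).
MGU = { A -> a, V -> a, X -> node(a, tup(nil, a, a)) }, so X -> node(a, tup(nil, a, a)).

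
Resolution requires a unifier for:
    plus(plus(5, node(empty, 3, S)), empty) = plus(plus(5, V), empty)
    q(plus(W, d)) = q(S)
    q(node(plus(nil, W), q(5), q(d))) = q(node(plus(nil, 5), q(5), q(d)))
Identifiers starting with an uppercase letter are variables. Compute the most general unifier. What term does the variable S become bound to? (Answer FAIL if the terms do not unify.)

plus(5, d)

Decompose plus/2: plus(5, node(empty, 3, S)) = plus(5, V),  empty = empty.
Decompose plus/2: 5 = 5,  node(empty, 3, S) = V.
Delete trivial equation 5 = 5.
Bind V := node(empty, 3, S); no other remaining equation mentions V.
Delete trivial equation empty = empty.
Decompose q/1: plus(W, d) = S.
Bind S := plus(W, d); no other remaining equation mentions S. Substituting into the earlier binding gives V := node(empty, 3, plus(W, d)).
Decompose q/1: node(plus(nil, W), q(5), q(d)) = node(plus(nil, 5), q(5), q(d)).
Decompose node/3: plus(nil, W) = plus(nil, 5),  q(5) = q(5),  q(d) = q(d).
Decompose plus/2: nil = nil,  W = 5.
Delete trivial equation nil = nil.
Bind W := 5; no other remaining equation mentions W. Substituting into the earlier bindings gives V := node(empty, 3, plus(5, d)), S := plus(5, d).
Delete trivial equation q(5) = q(5).
Delete trivial equation q(d) = q(d).
MGU = { V -> node(empty, 3, plus(5, d)), S -> plus(5, d), W -> 5 }, so S -> plus(5, d).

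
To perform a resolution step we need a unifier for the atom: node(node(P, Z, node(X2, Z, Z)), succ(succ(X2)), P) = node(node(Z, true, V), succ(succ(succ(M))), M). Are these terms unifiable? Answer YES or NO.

YES

Decompose node/3: node(P, Z, node(X2, Z, Z)) = node(Z, true, V),  succ(succ(X2)) = succ(succ(succ(M))),  P = M.
Decompose node/3: P = Z,  Z = true,  node(X2, Z, Z) = V.
Bind P := Z; substituting into the one remaining equation that mentions P gives: Z = M.
Bind Z := true; substituting into the 2 remaining equations that mention Z gives: node(X2, true, true) = V,  true = M. Substituting into the earlier binding gives P := true.
Bind V := node(X2, true, true); no other remaining equation mentions V.
Decompose succ/1: succ(X2) = succ(succ(M)).
Decompose succ/1: X2 = succ(M).
Bind X2 := succ(M); no other remaining equation mentions X2. Substituting into the earlier binding gives V := node(succ(M), true, true).
Bind M := true. Substituting into the earlier bindings gives V := node(succ(true), true, true), X2 := succ(true).
No equations remain and no clash or occurs-check failure arose, so a unifier exists.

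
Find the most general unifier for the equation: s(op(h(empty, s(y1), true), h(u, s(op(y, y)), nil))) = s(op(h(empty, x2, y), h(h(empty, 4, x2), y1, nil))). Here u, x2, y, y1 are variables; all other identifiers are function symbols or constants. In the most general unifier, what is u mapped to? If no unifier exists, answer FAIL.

Decompose s/1: op(h(empty, s(y1), true), h(u, s(op(y, y)), nil)) = op(h(empty, x2, y), h(h(empty, 4, x2), y1, nil)).
Decompose op/2: h(empty, s(y1), true) = h(empty, x2, y),  h(u, s(op(y, y)), nil) = h(h(empty, 4, x2), y1, nil).
Decompose h/3: empty = empty,  s(y1) = x2,  true = y.
Delete trivial equation empty = empty.
Bind x2 := s(y1); substituting into the one remaining equation that mentions x2 gives: h(u, s(op(y, y)), nil) = h(h(empty, 4, s(y1)), y1, nil).
Bind y := true; substituting into the remaining equation gives: h(u, s(op(true, true)), nil) = h(h(empty, 4, s(y1)), y1, nil).
Decompose h/3: u = h(empty, 4, s(y1)),  s(op(true, true)) = y1,  nil = nil.
Bind u := h(empty, 4, s(y1)); no other remaining equation mentions u.
Bind y1 := s(op(true, true)); no other remaining equation mentions y1. Substituting into the earlier bindings gives x2 := s(s(op(true, true))), u := h(empty, 4, s(s(op(true, true)))).
Delete trivial equation nil = nil.
MGU = { x2 ↦ s(s(op(true, true))), y ↦ true, u ↦ h(empty, 4, s(s(op(true, true)))), y1 ↦ s(op(true, true)) }, so u ↦ h(empty, 4, s(s(op(true, true)))).

h(empty, 4, s(s(op(true, true))))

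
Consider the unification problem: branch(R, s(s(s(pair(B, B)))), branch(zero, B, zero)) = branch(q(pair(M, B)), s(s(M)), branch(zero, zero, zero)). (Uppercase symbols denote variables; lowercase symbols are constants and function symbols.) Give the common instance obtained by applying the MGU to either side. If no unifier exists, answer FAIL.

Decompose branch/3: R = q(pair(M, B)),  s(s(s(pair(B, B)))) = s(s(M)),  branch(zero, B, zero) = branch(zero, zero, zero).
Bind R := q(pair(M, B)); no other remaining equation mentions R.
Decompose s/1: s(s(pair(B, B))) = s(M).
Decompose s/1: s(pair(B, B)) = M.
Bind M := s(pair(B, B)); no other remaining equation mentions M. Substituting into the earlier binding gives R := q(pair(s(pair(B, B)), B)).
Decompose branch/3: zero = zero,  B = zero,  zero = zero.
Delete trivial equation zero = zero.
Bind B := zero; no other remaining equation mentions B. Substituting into the earlier bindings gives R := q(pair(s(pair(zero, zero)), zero)), M := s(pair(zero, zero)).
Delete trivial equation zero = zero.
Applying the MGU to either side gives branch(q(pair(s(pair(zero, zero)), zero)), s(s(s(pair(zero, zero)))), branch(zero, zero, zero)).

branch(q(pair(s(pair(zero, zero)), zero)), s(s(s(pair(zero, zero)))), branch(zero, zero, zero))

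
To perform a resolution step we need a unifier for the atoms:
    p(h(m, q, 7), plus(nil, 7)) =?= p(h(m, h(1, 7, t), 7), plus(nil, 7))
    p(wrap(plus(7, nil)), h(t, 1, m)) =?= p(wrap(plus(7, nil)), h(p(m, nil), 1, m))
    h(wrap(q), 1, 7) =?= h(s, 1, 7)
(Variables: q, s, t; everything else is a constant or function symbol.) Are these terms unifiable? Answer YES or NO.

YES

Decompose p/2: h(m, q, 7) =?= h(m, h(1, 7, t), 7),  plus(nil, 7) =?= plus(nil, 7).
Decompose h/3: m =?= m,  q =?= h(1, 7, t),  7 =?= 7.
Delete trivial equation m =?= m.
Bind q := h(1, 7, t); substituting into the one remaining equation that mentions q gives: h(wrap(h(1, 7, t)), 1, 7) =?= h(s, 1, 7).
Delete trivial equation 7 =?= 7.
Delete trivial equation plus(nil, 7) =?= plus(nil, 7).
Decompose p/2: wrap(plus(7, nil)) =?= wrap(plus(7, nil)),  h(t, 1, m) =?= h(p(m, nil), 1, m).
Delete trivial equation wrap(plus(7, nil)) =?= wrap(plus(7, nil)).
Decompose h/3: t =?= p(m, nil),  1 =?= 1,  m =?= m.
Bind t := p(m, nil); substituting into the one remaining equation that mentions t gives: h(wrap(h(1, 7, p(m, nil))), 1, 7) =?= h(s, 1, 7). Substituting into the earlier binding gives q := h(1, 7, p(m, nil)).
Delete trivial equation 1 =?= 1.
Delete trivial equation m =?= m.
Decompose h/3: wrap(h(1, 7, p(m, nil))) =?= s,  1 =?= 1,  7 =?= 7.
Bind s := wrap(h(1, 7, p(m, nil))); no other remaining equation mentions s.
Delete trivial equation 1 =?= 1.
Delete trivial equation 7 =?= 7.
No equations remain and no clash or occurs-check failure arose, so a unifier exists.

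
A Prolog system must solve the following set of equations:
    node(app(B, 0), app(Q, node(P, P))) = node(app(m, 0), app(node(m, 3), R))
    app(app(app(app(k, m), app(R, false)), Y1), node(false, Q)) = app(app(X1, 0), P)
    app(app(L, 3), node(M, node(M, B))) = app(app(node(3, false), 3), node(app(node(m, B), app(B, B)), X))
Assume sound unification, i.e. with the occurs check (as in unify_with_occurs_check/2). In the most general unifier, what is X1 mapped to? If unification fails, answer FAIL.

Decompose node/2: app(B, 0) = app(m, 0),  app(Q, node(P, P)) = app(node(m, 3), R).
Decompose app/2: B = m,  0 = 0.
Bind B := m; substituting into the one remaining equation that mentions B gives: app(app(L, 3), node(M, node(M, m))) = app(app(node(3, false), 3), node(app(node(m, m), app(m, m)), X)).
Delete trivial equation 0 = 0.
Decompose app/2: Q = node(m, 3),  node(P, P) = R.
Bind Q := node(m, 3); substituting into the one remaining equation that mentions Q gives: app(app(app(app(k, m), app(R, false)), Y1), node(false, node(m, 3))) = app(app(X1, 0), P).
Bind R := node(P, P); substituting into the one remaining equation that mentions R gives: app(app(app(app(k, m), app(node(P, P), false)), Y1), node(false, node(m, 3))) = app(app(X1, 0), P).
Decompose app/2: app(app(app(k, m), app(node(P, P), false)), Y1) = app(X1, 0),  node(false, node(m, 3)) = P.
Decompose app/2: app(app(k, m), app(node(P, P), false)) = X1,  Y1 = 0.
Bind X1 := app(app(k, m), app(node(P, P), false)); no other remaining equation mentions X1.
Bind Y1 := 0; no other remaining equation mentions Y1.
Bind P := node(false, node(m, 3)); no other remaining equation mentions P. Substituting into the earlier bindings gives R := node(node(false, node(m, 3)), node(false, node(m, 3))), X1 := app(app(k, m), app(node(node(false, node(m, 3)), node(false, node(m, 3))), false)).
Decompose app/2: app(L, 3) = app(node(3, false), 3),  node(M, node(M, m)) = node(app(node(m, m), app(m, m)), X).
Decompose app/2: L = node(3, false),  3 = 3.
Bind L := node(3, false); no other remaining equation mentions L.
Delete trivial equation 3 = 3.
Decompose node/2: M = app(node(m, m), app(m, m)),  node(M, m) = X.
Bind M := app(node(m, m), app(m, m)); substituting into the remaining equation gives: node(app(node(m, m), app(m, m)), m) = X.
Bind X := node(app(node(m, m), app(m, m)), m).
MGU = { B -> m, Q -> node(m, 3), R -> node(node(false, node(m, 3)), node(false, node(m, 3))), X1 -> app(app(k, m), app(node(node(false, node(m, 3)), node(false, node(m, 3))), false)), Y1 -> 0, P -> node(false, node(m, 3)), L -> node(3, false), M -> app(node(m, m), app(m, m)), X -> node(app(node(m, m), app(m, m)), m) }, so X1 -> app(app(k, m), app(node(node(false, node(m, 3)), node(false, node(m, 3))), false)).

app(app(k, m), app(node(node(false, node(m, 3)), node(false, node(m, 3))), false))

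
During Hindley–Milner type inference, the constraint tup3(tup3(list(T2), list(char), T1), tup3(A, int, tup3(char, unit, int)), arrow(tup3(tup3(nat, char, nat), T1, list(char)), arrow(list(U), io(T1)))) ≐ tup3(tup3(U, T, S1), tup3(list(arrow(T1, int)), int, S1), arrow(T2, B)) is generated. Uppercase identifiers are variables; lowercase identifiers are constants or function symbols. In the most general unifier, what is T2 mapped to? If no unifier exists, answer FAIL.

tup3(tup3(nat, char, nat), tup3(char, unit, int), list(char))

Decompose tup3/3: tup3(list(T2), list(char), T1) ≐ tup3(U, T, S1),  tup3(A, int, tup3(char, unit, int)) ≐ tup3(list(arrow(T1, int)), int, S1),  arrow(tup3(tup3(nat, char, nat), T1, list(char)), arrow(list(U), io(T1))) ≐ arrow(T2, B).
Decompose tup3/3: list(T2) ≐ U,  list(char) ≐ T,  T1 ≐ S1.
Bind U := list(T2); substituting into the one remaining equation that mentions U gives: arrow(tup3(tup3(nat, char, nat), T1, list(char)), arrow(list(list(T2)), io(T1))) ≐ arrow(T2, B).
Bind T := list(char); no other remaining equation mentions T.
Bind T1 := S1; substituting into the remaining equations gives: tup3(A, int, tup3(char, unit, int)) ≐ tup3(list(arrow(S1, int)), int, S1),  arrow(tup3(tup3(nat, char, nat), S1, list(char)), arrow(list(list(T2)), io(S1))) ≐ arrow(T2, B).
Decompose tup3/3: A ≐ list(arrow(S1, int)),  int ≐ int,  tup3(char, unit, int) ≐ S1.
Bind A := list(arrow(S1, int)); no other remaining equation mentions A.
Delete trivial equation int ≐ int.
Bind S1 := tup3(char, unit, int); substituting into the remaining equation gives: arrow(tup3(tup3(nat, char, nat), tup3(char, unit, int), list(char)), arrow(list(list(T2)), io(tup3(char, unit, int)))) ≐ arrow(T2, B). Substituting into the earlier bindings gives T1 := tup3(char, unit, int), A := list(arrow(tup3(char, unit, int), int)).
Decompose arrow/2: tup3(tup3(nat, char, nat), tup3(char, unit, int), list(char)) ≐ T2,  arrow(list(list(T2)), io(tup3(char, unit, int))) ≐ B.
Bind T2 := tup3(tup3(nat, char, nat), tup3(char, unit, int), list(char)); substituting into the remaining equation gives: arrow(list(list(tup3(tup3(nat, char, nat), tup3(char, unit, int), list(char)))), io(tup3(char, unit, int))) ≐ B. Substituting into the earlier binding gives U := list(tup3(tup3(nat, char, nat), tup3(char, unit, int), list(char))).
Bind B := arrow(list(list(tup3(tup3(nat, char, nat), tup3(char, unit, int), list(char)))), io(tup3(char, unit, int))).
MGU = { U -> list(tup3(tup3(nat, char, nat), tup3(char, unit, int), list(char))), T -> list(char), T1 -> tup3(char, unit, int), A -> list(arrow(tup3(char, unit, int), int)), S1 -> tup3(char, unit, int), T2 -> tup3(tup3(nat, char, nat), tup3(char, unit, int), list(char)), B -> arrow(list(list(tup3(tup3(nat, char, nat), tup3(char, unit, int), list(char)))), io(tup3(char, unit, int))) }, so T2 -> tup3(tup3(nat, char, nat), tup3(char, unit, int), list(char)).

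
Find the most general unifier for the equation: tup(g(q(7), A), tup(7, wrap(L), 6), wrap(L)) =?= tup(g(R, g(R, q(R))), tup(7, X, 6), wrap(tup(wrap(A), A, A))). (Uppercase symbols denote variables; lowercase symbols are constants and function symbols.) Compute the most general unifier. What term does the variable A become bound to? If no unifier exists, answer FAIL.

Decompose tup/3: g(q(7), A) =?= g(R, g(R, q(R))),  tup(7, wrap(L), 6) =?= tup(7, X, 6),  wrap(L) =?= wrap(tup(wrap(A), A, A)).
Decompose g/2: q(7) =?= R,  A =?= g(R, q(R)).
Bind R := q(7); substituting into the one remaining equation that mentions R gives: A =?= g(q(7), q(q(7))).
Bind A := g(q(7), q(q(7))); substituting into the one remaining equation that mentions A gives: wrap(L) =?= wrap(tup(wrap(g(q(7), q(q(7)))), g(q(7), q(q(7))), g(q(7), q(q(7))))).
Decompose tup/3: 7 =?= 7,  wrap(L) =?= X,  6 =?= 6.
Delete trivial equation 7 =?= 7.
Bind X := wrap(L); no other remaining equation mentions X.
Delete trivial equation 6 =?= 6.
Decompose wrap/1: L =?= tup(wrap(g(q(7), q(q(7)))), g(q(7), q(q(7))), g(q(7), q(q(7)))).
Bind L := tup(wrap(g(q(7), q(q(7)))), g(q(7), q(q(7))), g(q(7), q(q(7)))). Substituting into the earlier binding gives X := wrap(tup(wrap(g(q(7), q(q(7)))), g(q(7), q(q(7))), g(q(7), q(q(7))))).
MGU = { R -> q(7), A -> g(q(7), q(q(7))), X -> wrap(tup(wrap(g(q(7), q(q(7)))), g(q(7), q(q(7))), g(q(7), q(q(7))))), L -> tup(wrap(g(q(7), q(q(7)))), g(q(7), q(q(7))), g(q(7), q(q(7)))) }, so A -> g(q(7), q(q(7))).

g(q(7), q(q(7)))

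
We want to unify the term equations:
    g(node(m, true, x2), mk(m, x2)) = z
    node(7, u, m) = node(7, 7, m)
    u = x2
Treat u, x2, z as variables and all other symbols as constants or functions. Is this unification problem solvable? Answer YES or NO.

YES

Bind z := g(node(m, true, x2), mk(m, x2)); no other remaining equation mentions z.
Decompose node/3: 7 = 7,  u = 7,  m = m.
Delete trivial equation 7 = 7.
Bind u := 7; substituting into the one remaining equation that mentions u gives: 7 = x2.
Delete trivial equation m = m.
Bind x2 := 7. Substituting into the earlier binding gives z := g(node(m, true, 7), mk(m, 7)).
No equations remain and no clash or occurs-check failure arose, so a unifier exists.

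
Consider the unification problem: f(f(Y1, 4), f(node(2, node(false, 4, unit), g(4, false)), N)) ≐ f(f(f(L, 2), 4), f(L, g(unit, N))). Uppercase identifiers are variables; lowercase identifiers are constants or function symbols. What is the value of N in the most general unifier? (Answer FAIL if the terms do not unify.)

FAIL

Decompose f/2: f(Y1, 4) ≐ f(f(L, 2), 4),  f(node(2, node(false, 4, unit), g(4, false)), N) ≐ f(L, g(unit, N)).
Decompose f/2: Y1 ≐ f(L, 2),  4 ≐ 4.
Bind Y1 := f(L, 2); no other remaining equation mentions Y1.
Delete trivial equation 4 ≐ 4.
Decompose f/2: node(2, node(false, 4, unit), g(4, false)) ≐ L,  N ≐ g(unit, N).
Bind L := node(2, node(false, 4, unit), g(4, false)); no other remaining equation mentions L. Substituting into the earlier binding gives Y1 := f(node(2, node(false, 4, unit), g(4, false)), 2).
Occurs check fails: N occurs in g(unit, N); the equation N ≐ g(unit, N) has no finite solution.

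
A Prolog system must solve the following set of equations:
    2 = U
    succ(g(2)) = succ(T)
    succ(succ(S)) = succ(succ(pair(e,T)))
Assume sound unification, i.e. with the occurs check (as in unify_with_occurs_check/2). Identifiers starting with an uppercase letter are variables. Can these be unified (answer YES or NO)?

YES

Bind U := 2; no other remaining equation mentions U.
Decompose succ/1: g(2) = T.
Bind T := g(2); substituting into the remaining equation gives: succ(succ(S)) = succ(succ(pair(e,g(2)))).
Decompose succ/1: succ(S) = succ(pair(e,g(2))).
Decompose succ/1: S = pair(e,g(2)).
Bind S := pair(e,g(2)).
No equations remain and no clash or occurs-check failure arose, so a unifier exists.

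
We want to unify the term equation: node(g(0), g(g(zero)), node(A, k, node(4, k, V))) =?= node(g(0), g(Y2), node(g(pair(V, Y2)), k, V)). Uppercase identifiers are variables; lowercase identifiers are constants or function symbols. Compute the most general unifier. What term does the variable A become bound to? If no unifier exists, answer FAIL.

FAIL

Decompose node/3: g(0) =?= g(0),  g(g(zero)) =?= g(Y2),  node(A, k, node(4, k, V)) =?= node(g(pair(V, Y2)), k, V).
Delete trivial equation g(0) =?= g(0).
Decompose g/1: g(zero) =?= Y2.
Bind Y2 := g(zero); substituting into the remaining equation gives: node(A, k, node(4, k, V)) =?= node(g(pair(V, g(zero))), k, V).
Decompose node/3: A =?= g(pair(V, g(zero))),  k =?= k,  node(4, k, V) =?= V.
Bind A := g(pair(V, g(zero))); no other remaining equation mentions A.
Delete trivial equation k =?= k.
Occurs check fails: V occurs in node(4, k, V); the equation V =?= node(4, k, V) has no finite solution.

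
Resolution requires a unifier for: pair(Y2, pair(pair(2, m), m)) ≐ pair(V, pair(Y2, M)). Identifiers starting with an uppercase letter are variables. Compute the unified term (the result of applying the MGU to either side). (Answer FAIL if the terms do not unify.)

Decompose pair/2: Y2 ≐ V,  pair(pair(2, m), m) ≐ pair(Y2, M).
Bind Y2 := V; substituting into the remaining equation gives: pair(pair(2, m), m) ≐ pair(V, M).
Decompose pair/2: pair(2, m) ≐ V,  m ≐ M.
Bind V := pair(2, m); no other remaining equation mentions V. Substituting into the earlier binding gives Y2 := pair(2, m).
Bind M := m.
Applying the MGU to either side gives pair(pair(2, m), pair(pair(2, m), m)).

pair(pair(2, m), pair(pair(2, m), m))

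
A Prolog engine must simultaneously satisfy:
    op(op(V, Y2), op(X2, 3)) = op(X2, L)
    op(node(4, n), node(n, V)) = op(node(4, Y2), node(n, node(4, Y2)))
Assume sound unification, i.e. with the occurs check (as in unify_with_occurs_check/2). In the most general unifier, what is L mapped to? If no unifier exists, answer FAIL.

op(op(node(4, n), n), 3)

Decompose op/2: op(V, Y2) = X2,  op(X2, 3) = L.
Bind X2 := op(V, Y2); substituting into the one remaining equation that mentions X2 gives: op(op(V, Y2), 3) = L.
Bind L := op(op(V, Y2), 3); no other remaining equation mentions L.
Decompose op/2: node(4, n) = node(4, Y2),  node(n, V) = node(n, node(4, Y2)).
Decompose node/2: 4 = 4,  n = Y2.
Delete trivial equation 4 = 4.
Bind Y2 := n; substituting into the remaining equation gives: node(n, V) = node(n, node(4, n)). Substituting into the earlier bindings gives X2 := op(V, n), L := op(op(V, n), 3).
Decompose node/2: n = n,  V = node(4, n).
Delete trivial equation n = n.
Bind V := node(4, n). Substituting into the earlier bindings gives X2 := op(node(4, n), n), L := op(op(node(4, n), n), 3).
MGU = { X2 = op(node(4, n), n), L = op(op(node(4, n), n), 3), Y2 = n, V = node(4, n) }, so L = op(op(node(4, n), n), 3).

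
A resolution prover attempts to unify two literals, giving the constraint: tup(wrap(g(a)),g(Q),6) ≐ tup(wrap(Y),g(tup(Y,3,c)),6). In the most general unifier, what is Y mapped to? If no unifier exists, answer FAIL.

g(a)

Decompose tup/3: wrap(g(a)) ≐ wrap(Y),  g(Q) ≐ g(tup(Y,3,c)),  6 ≐ 6.
Decompose wrap/1: g(a) ≐ Y.
Bind Y := g(a); substituting into the one remaining equation that mentions Y gives: g(Q) ≐ g(tup(g(a),3,c)).
Decompose g/1: Q ≐ tup(g(a),3,c).
Bind Q := tup(g(a),3,c); no other remaining equation mentions Q.
Delete trivial equation 6 ≐ 6.
MGU = { Y -> g(a), Q -> tup(g(a),3,c) }, so Y -> g(a).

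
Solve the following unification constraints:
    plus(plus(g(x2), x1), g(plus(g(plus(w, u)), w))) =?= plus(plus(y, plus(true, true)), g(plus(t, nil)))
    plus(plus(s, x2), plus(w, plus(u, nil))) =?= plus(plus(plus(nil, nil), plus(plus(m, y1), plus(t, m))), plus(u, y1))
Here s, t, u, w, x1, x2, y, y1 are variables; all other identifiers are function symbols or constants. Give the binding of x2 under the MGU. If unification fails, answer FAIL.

Decompose plus/2: plus(g(x2), x1) =?= plus(y, plus(true, true)),  g(plus(g(plus(w, u)), w)) =?= g(plus(t, nil)).
Decompose plus/2: g(x2) =?= y,  x1 =?= plus(true, true).
Bind y := g(x2); no other remaining equation mentions y.
Bind x1 := plus(true, true); no other remaining equation mentions x1.
Decompose g/1: plus(g(plus(w, u)), w) =?= plus(t, nil).
Decompose plus/2: g(plus(w, u)) =?= t,  w =?= nil.
Bind t := g(plus(w, u)); substituting into the one remaining equation that mentions t gives: plus(plus(s, x2), plus(w, plus(u, nil))) =?= plus(plus(plus(nil, nil), plus(plus(m, y1), plus(g(plus(w, u)), m))), plus(u, y1)).
Bind w := nil; substituting into the remaining equation gives: plus(plus(s, x2), plus(nil, plus(u, nil))) =?= plus(plus(plus(nil, nil), plus(plus(m, y1), plus(g(plus(nil, u)), m))), plus(u, y1)). Substituting into the earlier binding gives t := g(plus(nil, u)).
Decompose plus/2: plus(s, x2) =?= plus(plus(nil, nil), plus(plus(m, y1), plus(g(plus(nil, u)), m))),  plus(nil, plus(u, nil)) =?= plus(u, y1).
Decompose plus/2: s =?= plus(nil, nil),  x2 =?= plus(plus(m, y1), plus(g(plus(nil, u)), m)).
Bind s := plus(nil, nil); no other remaining equation mentions s.
Bind x2 := plus(plus(m, y1), plus(g(plus(nil, u)), m)); no other remaining equation mentions x2. Substituting into the earlier binding gives y := g(plus(plus(m, y1), plus(g(plus(nil, u)), m))).
Decompose plus/2: nil =?= u,  plus(u, nil) =?= y1.
Bind u := nil; substituting into the remaining equation gives: plus(nil, nil) =?= y1. Substituting into the earlier bindings gives y := g(plus(plus(m, y1), plus(g(plus(nil, nil)), m))), t := g(plus(nil, nil)), x2 := plus(plus(m, y1), plus(g(plus(nil, nil)), m)).
Bind y1 := plus(nil, nil). Substituting into the earlier bindings gives y := g(plus(plus(m, plus(nil, nil)), plus(g(plus(nil, nil)), m))), x2 := plus(plus(m, plus(nil, nil)), plus(g(plus(nil, nil)), m)).
MGU = { y ↦ g(plus(plus(m, plus(nil, nil)), plus(g(plus(nil, nil)), m))), x1 ↦ plus(true, true), t ↦ g(plus(nil, nil)), w ↦ nil, s ↦ plus(nil, nil), x2 ↦ plus(plus(m, plus(nil, nil)), plus(g(plus(nil, nil)), m)), u ↦ nil, y1 ↦ plus(nil, nil) }, so x2 ↦ plus(plus(m, plus(nil, nil)), plus(g(plus(nil, nil)), m)).

plus(plus(m, plus(nil, nil)), plus(g(plus(nil, nil)), m))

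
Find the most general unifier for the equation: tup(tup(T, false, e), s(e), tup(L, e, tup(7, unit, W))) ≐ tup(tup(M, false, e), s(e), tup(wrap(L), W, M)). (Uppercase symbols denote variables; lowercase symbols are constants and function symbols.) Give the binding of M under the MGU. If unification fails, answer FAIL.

Decompose tup/3: tup(T, false, e) ≐ tup(M, false, e),  s(e) ≐ s(e),  tup(L, e, tup(7, unit, W)) ≐ tup(wrap(L), W, M).
Decompose tup/3: T ≐ M,  false ≐ false,  e ≐ e.
Bind T := M; no other remaining equation mentions T.
Delete trivial equation false ≐ false.
Delete trivial equation e ≐ e.
Delete trivial equation s(e) ≐ s(e).
Decompose tup/3: L ≐ wrap(L),  e ≐ W,  tup(7, unit, W) ≐ M.
Occurs check fails: L occurs in wrap(L); the equation L ≐ wrap(L) has no finite solution.

FAIL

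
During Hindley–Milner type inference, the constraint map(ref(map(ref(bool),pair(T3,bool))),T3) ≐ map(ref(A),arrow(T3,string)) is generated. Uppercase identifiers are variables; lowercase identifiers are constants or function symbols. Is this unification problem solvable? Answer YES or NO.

NO

Decompose map/2: ref(map(ref(bool),pair(T3,bool))) ≐ ref(A),  T3 ≐ arrow(T3,string).
Decompose ref/1: map(ref(bool),pair(T3,bool)) ≐ A.
Bind A := map(ref(bool),pair(T3,bool)); no other remaining equation mentions A.
Occurs check fails: T3 occurs in arrow(T3,string); the equation T3 ≐ arrow(T3,string) has no finite solution.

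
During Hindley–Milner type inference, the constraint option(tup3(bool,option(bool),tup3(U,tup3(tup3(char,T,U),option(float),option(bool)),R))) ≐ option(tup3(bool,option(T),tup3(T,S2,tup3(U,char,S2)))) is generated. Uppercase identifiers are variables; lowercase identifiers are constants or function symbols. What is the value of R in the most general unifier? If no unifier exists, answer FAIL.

Decompose option/1: tup3(bool,option(bool),tup3(U,tup3(tup3(char,T,U),option(float),option(bool)),R)) ≐ tup3(bool,option(T),tup3(T,S2,tup3(U,char,S2))).
Decompose tup3/3: bool ≐ bool,  option(bool) ≐ option(T),  tup3(U,tup3(tup3(char,T,U),option(float),option(bool)),R) ≐ tup3(T,S2,tup3(U,char,S2)).
Delete trivial equation bool ≐ bool.
Decompose option/1: bool ≐ T.
Bind T := bool; substituting into the remaining equation gives: tup3(U,tup3(tup3(char,bool,U),option(float),option(bool)),R) ≐ tup3(bool,S2,tup3(U,char,S2)).
Decompose tup3/3: U ≐ bool,  tup3(tup3(char,bool,U),option(float),option(bool)) ≐ S2,  R ≐ tup3(U,char,S2).
Bind U := bool; substituting into the remaining equations gives: tup3(tup3(char,bool,bool),option(float),option(bool)) ≐ S2,  R ≐ tup3(bool,char,S2).
Bind S2 := tup3(tup3(char,bool,bool),option(float),option(bool)); substituting into the remaining equation gives: R ≐ tup3(bool,char,tup3(tup3(char,bool,bool),option(float),option(bool))).
Bind R := tup3(bool,char,tup3(tup3(char,bool,bool),option(float),option(bool))).
MGU = { T := bool, U := bool, S2 := tup3(tup3(char,bool,bool),option(float),option(bool)), R := tup3(bool,char,tup3(tup3(char,bool,bool),option(float),option(bool))) }, so R := tup3(bool,char,tup3(tup3(char,bool,bool),option(float),option(bool))).

tup3(bool,char,tup3(tup3(char,bool,bool),option(float),option(bool)))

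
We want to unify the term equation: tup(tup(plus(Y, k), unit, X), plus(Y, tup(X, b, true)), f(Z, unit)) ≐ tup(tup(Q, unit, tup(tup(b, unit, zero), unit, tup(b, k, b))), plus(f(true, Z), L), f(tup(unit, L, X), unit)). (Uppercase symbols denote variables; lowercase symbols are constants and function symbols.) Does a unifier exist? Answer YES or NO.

YES

Decompose tup/3: tup(plus(Y, k), unit, X) ≐ tup(Q, unit, tup(tup(b, unit, zero), unit, tup(b, k, b))),  plus(Y, tup(X, b, true)) ≐ plus(f(true, Z), L),  f(Z, unit) ≐ f(tup(unit, L, X), unit).
Decompose tup/3: plus(Y, k) ≐ Q,  unit ≐ unit,  X ≐ tup(tup(b, unit, zero), unit, tup(b, k, b)).
Bind Q := plus(Y, k); no other remaining equation mentions Q.
Delete trivial equation unit ≐ unit.
Bind X := tup(tup(b, unit, zero), unit, tup(b, k, b)); substituting into the remaining equations gives: plus(Y, tup(tup(tup(b, unit, zero), unit, tup(b, k, b)), b, true)) ≐ plus(f(true, Z), L),  f(Z, unit) ≐ f(tup(unit, L, tup(tup(b, unit, zero), unit, tup(b, k, b))), unit).
Decompose plus/2: Y ≐ f(true, Z),  tup(tup(tup(b, unit, zero), unit, tup(b, k, b)), b, true) ≐ L.
Bind Y := f(true, Z); no other remaining equation mentions Y. Substituting into the earlier binding gives Q := plus(f(true, Z), k).
Bind L := tup(tup(tup(b, unit, zero), unit, tup(b, k, b)), b, true); substituting into the remaining equation gives: f(Z, unit) ≐ f(tup(unit, tup(tup(tup(b, unit, zero), unit, tup(b, k, b)), b, true), tup(tup(b, unit, zero), unit, tup(b, k, b))), unit).
Decompose f/2: Z ≐ tup(unit, tup(tup(tup(b, unit, zero), unit, tup(b, k, b)), b, true), tup(tup(b, unit, zero), unit, tup(b, k, b))),  unit ≐ unit.
Bind Z := tup(unit, tup(tup(tup(b, unit, zero), unit, tup(b, k, b)), b, true), tup(tup(b, unit, zero), unit, tup(b, k, b))); no other remaining equation mentions Z. Substituting into the earlier bindings gives Q := plus(f(true, tup(unit, tup(tup(tup(b, unit, zero), unit, tup(b, k, b)), b, true), tup(tup(b, unit, zero), unit, tup(b, k, b)))), k), Y := f(true, tup(unit, tup(tup(tup(b, unit, zero), unit, tup(b, k, b)), b, true), tup(tup(b, unit, zero), unit, tup(b, k, b)))).
Delete trivial equation unit ≐ unit.
No equations remain and no clash or occurs-check failure arose, so a unifier exists.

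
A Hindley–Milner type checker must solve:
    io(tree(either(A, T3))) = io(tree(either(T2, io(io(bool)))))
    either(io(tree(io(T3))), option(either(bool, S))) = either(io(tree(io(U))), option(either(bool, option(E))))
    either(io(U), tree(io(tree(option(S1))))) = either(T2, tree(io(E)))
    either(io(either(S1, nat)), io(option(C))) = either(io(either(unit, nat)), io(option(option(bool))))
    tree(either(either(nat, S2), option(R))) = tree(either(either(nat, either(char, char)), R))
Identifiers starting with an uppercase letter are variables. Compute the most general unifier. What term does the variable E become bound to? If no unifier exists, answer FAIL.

Decompose io/1: tree(either(A, T3)) = tree(either(T2, io(io(bool)))).
Decompose tree/1: either(A, T3) = either(T2, io(io(bool))).
Decompose either/2: A = T2,  T3 = io(io(bool)).
Bind A := T2; no other remaining equation mentions A.
Bind T3 := io(io(bool)); substituting into the one remaining equation that mentions T3 gives: either(io(tree(io(io(io(bool))))), option(either(bool, S))) = either(io(tree(io(U))), option(either(bool, option(E)))).
Decompose either/2: io(tree(io(io(io(bool))))) = io(tree(io(U))),  option(either(bool, S)) = option(either(bool, option(E))).
Decompose io/1: tree(io(io(io(bool)))) = tree(io(U)).
Decompose tree/1: io(io(io(bool))) = io(U).
Decompose io/1: io(io(bool)) = U.
Bind U := io(io(bool)); substituting into the one remaining equation that mentions U gives: either(io(io(io(bool))), tree(io(tree(option(S1))))) = either(T2, tree(io(E))).
Decompose option/1: either(bool, S) = either(bool, option(E)).
Decompose either/2: bool = bool,  S = option(E).
Delete trivial equation bool = bool.
Bind S := option(E); no other remaining equation mentions S.
Decompose either/2: io(io(io(bool))) = T2,  tree(io(tree(option(S1)))) = tree(io(E)).
Bind T2 := io(io(io(bool))); no other remaining equation mentions T2. Substituting into the earlier binding gives A := io(io(io(bool))).
Decompose tree/1: io(tree(option(S1))) = io(E).
Decompose io/1: tree(option(S1)) = E.
Bind E := tree(option(S1)); no other remaining equation mentions E. Substituting into the earlier binding gives S := option(tree(option(S1))).
Decompose either/2: io(either(S1, nat)) = io(either(unit, nat)),  io(option(C)) = io(option(option(bool))).
Decompose io/1: either(S1, nat) = either(unit, nat).
Decompose either/2: S1 = unit,  nat = nat.
Bind S1 := unit; no other remaining equation mentions S1. Substituting into the earlier bindings gives S := option(tree(option(unit))), E := tree(option(unit)).
Delete trivial equation nat = nat.
Decompose io/1: option(C) = option(option(bool)).
Decompose option/1: C = option(bool).
Bind C := option(bool); no other remaining equation mentions C.
Decompose tree/1: either(either(nat, S2), option(R)) = either(either(nat, either(char, char)), R).
Decompose either/2: either(nat, S2) = either(nat, either(char, char)),  option(R) = R.
Decompose either/2: nat = nat,  S2 = either(char, char).
Delete trivial equation nat = nat.
Bind S2 := either(char, char); no other remaining equation mentions S2.
Occurs check fails: R occurs in option(R); the equation R = option(R) has no finite solution.

FAIL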